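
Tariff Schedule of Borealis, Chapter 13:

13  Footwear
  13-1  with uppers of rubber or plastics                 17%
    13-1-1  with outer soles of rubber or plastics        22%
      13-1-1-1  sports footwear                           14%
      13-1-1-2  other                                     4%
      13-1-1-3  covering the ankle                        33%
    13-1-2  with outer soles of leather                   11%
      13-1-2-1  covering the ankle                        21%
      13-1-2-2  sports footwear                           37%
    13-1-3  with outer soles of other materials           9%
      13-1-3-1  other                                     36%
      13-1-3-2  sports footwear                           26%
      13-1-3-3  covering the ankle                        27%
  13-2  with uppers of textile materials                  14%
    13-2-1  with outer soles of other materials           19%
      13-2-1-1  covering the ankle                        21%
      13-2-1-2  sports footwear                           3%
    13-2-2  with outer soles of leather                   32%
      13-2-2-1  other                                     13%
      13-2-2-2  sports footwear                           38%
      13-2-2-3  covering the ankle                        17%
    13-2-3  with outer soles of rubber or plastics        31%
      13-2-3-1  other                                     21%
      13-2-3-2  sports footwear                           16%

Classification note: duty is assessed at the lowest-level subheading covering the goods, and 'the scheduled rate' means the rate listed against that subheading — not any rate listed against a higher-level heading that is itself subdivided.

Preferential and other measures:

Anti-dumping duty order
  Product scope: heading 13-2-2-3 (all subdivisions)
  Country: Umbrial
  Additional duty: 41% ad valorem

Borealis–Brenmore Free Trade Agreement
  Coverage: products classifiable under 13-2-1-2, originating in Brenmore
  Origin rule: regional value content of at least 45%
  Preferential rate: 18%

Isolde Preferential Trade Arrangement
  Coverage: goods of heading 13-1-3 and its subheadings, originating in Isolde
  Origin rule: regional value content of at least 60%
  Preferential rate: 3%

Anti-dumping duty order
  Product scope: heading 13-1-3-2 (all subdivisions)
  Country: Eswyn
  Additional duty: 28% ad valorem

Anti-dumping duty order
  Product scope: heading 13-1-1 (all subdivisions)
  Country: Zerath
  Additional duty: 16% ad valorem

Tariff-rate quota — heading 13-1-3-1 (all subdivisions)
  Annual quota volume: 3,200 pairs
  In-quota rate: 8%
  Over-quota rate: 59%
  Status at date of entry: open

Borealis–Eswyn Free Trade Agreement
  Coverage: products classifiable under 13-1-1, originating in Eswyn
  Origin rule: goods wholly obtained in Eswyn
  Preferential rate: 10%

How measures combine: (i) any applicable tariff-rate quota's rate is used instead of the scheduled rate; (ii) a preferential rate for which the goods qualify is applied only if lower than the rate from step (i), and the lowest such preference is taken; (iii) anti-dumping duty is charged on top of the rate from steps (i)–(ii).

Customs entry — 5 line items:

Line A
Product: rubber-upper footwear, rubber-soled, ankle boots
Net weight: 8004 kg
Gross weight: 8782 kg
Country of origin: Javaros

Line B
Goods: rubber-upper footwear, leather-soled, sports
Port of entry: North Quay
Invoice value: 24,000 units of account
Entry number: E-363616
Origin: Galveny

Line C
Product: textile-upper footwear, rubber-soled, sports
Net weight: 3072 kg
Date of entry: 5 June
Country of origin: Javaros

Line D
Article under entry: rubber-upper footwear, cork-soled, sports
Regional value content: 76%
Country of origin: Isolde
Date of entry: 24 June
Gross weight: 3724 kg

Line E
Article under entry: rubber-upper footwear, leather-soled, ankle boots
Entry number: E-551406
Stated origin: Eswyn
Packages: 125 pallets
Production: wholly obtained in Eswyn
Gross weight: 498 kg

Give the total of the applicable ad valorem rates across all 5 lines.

110%

Line A: rubber-upper → 13-1; rubber-soled → 13-1-1; ankle boots → 13-1-1-3. Scheduled 33%. No special measure applies. → 33%.
Line B: rubber-upper → 13-1; leather-soled → 13-1-2; sports → 13-1-2-2. Scheduled 37%. No special measure applies. → 37%.
Line C: textile-upper → 13-2; rubber-soled → 13-2-3; sports → 13-2-3-2. Scheduled 16%. No special measure applies. → 16%.
Line D: rubber-upper → 13-1; cork-soled → 13-1-3; sports → 13-1-3-2. Scheduled 26%. Isolde agreement on 13-1-3: RVC ≥ 60% → 3% available; preferential 3%. → 3%.
Line E: rubber-upper → 13-1; leather-soled → 13-1-2; ankle boots → 13-1-2-1. Scheduled 21%. Eswyn agreement on 13-1-1: 13-1-2-1 not covered. → 21%.
Sum: 33% + 37% + 16% + 3% + 21% = 110%.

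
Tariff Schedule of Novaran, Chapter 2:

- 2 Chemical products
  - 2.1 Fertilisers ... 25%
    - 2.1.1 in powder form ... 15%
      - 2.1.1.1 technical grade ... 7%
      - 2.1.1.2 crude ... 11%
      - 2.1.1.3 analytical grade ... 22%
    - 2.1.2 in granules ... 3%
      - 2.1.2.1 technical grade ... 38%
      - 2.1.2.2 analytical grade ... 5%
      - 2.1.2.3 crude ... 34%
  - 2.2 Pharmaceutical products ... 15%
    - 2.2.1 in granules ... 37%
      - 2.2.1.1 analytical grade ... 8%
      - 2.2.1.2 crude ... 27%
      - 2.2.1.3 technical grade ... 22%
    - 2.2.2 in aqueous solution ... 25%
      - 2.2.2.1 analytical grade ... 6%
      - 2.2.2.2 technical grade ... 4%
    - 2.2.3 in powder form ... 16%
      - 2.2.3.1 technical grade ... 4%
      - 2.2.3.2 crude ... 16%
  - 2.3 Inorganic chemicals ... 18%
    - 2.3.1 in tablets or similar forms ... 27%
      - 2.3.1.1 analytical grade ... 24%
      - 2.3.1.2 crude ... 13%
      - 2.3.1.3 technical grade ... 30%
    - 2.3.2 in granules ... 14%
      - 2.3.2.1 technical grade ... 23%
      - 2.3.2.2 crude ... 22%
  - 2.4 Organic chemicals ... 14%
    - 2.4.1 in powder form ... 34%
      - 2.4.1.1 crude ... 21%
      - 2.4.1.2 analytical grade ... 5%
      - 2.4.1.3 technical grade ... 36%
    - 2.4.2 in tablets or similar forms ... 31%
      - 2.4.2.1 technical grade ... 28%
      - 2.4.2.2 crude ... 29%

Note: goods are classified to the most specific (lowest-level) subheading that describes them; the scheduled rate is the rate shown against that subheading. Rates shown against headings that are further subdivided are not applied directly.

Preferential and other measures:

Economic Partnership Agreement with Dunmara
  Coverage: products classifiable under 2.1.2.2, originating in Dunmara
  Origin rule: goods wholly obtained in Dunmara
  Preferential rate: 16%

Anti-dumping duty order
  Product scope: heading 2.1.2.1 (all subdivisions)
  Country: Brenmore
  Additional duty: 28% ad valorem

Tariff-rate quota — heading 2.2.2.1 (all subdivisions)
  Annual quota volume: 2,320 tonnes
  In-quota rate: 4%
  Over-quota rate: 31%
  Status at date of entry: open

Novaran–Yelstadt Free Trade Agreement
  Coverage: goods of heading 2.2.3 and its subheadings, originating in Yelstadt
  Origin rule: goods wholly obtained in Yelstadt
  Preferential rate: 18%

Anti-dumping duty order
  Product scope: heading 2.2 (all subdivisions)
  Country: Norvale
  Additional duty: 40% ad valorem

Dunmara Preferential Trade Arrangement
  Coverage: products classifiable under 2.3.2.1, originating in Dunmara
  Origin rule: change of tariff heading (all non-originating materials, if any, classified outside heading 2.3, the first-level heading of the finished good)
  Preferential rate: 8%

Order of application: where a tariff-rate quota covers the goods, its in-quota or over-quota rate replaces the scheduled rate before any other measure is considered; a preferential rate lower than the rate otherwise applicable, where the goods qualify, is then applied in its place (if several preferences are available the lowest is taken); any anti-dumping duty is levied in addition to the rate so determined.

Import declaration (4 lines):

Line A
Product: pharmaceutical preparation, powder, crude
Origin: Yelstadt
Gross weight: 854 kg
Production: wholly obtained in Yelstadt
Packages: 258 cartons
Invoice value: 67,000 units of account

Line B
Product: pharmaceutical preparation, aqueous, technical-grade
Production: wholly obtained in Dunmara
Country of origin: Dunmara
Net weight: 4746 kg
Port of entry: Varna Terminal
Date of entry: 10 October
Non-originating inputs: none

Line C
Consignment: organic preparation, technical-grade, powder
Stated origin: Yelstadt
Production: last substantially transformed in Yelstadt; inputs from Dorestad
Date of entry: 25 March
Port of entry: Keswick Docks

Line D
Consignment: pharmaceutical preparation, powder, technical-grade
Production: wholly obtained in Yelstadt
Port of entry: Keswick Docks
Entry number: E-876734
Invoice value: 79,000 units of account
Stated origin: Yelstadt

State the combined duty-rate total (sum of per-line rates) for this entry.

Line A: pharmaceutical → 2.2; powder → 2.2.3; crude → 2.2.3.2. Scheduled 16%. Yelstadt agreement on 2.2.3: wholly obtained → 18% available; preference 18% not lower than 16% → no reduction. → 16%.
Line B: pharmaceutical → 2.2; aqueous → 2.2.2; technical-grade → 2.2.2.2. Scheduled 4%. Dunmara agreement on 2.1.2.2: 2.2.2.2 not covered; Dunmara agreement on 2.3.2.1: 2.2.2.2 not covered. → 4%.
Line C: organic → 2.4; powder → 2.4.1; technical-grade → 2.4.1.3. Scheduled 36%. Yelstadt agreement on 2.2.3: 2.4.1.3 not covered. → 36%.
Line D: pharmaceutical → 2.2; powder → 2.2.3; technical-grade → 2.2.3.1. Scheduled 4%. Yelstadt agreement on 2.2.3: wholly obtained → 18% available; preference 18% not lower than 4% → no reduction. → 4%.
Sum: 16% + 4% + 36% + 4% = 60%.

60%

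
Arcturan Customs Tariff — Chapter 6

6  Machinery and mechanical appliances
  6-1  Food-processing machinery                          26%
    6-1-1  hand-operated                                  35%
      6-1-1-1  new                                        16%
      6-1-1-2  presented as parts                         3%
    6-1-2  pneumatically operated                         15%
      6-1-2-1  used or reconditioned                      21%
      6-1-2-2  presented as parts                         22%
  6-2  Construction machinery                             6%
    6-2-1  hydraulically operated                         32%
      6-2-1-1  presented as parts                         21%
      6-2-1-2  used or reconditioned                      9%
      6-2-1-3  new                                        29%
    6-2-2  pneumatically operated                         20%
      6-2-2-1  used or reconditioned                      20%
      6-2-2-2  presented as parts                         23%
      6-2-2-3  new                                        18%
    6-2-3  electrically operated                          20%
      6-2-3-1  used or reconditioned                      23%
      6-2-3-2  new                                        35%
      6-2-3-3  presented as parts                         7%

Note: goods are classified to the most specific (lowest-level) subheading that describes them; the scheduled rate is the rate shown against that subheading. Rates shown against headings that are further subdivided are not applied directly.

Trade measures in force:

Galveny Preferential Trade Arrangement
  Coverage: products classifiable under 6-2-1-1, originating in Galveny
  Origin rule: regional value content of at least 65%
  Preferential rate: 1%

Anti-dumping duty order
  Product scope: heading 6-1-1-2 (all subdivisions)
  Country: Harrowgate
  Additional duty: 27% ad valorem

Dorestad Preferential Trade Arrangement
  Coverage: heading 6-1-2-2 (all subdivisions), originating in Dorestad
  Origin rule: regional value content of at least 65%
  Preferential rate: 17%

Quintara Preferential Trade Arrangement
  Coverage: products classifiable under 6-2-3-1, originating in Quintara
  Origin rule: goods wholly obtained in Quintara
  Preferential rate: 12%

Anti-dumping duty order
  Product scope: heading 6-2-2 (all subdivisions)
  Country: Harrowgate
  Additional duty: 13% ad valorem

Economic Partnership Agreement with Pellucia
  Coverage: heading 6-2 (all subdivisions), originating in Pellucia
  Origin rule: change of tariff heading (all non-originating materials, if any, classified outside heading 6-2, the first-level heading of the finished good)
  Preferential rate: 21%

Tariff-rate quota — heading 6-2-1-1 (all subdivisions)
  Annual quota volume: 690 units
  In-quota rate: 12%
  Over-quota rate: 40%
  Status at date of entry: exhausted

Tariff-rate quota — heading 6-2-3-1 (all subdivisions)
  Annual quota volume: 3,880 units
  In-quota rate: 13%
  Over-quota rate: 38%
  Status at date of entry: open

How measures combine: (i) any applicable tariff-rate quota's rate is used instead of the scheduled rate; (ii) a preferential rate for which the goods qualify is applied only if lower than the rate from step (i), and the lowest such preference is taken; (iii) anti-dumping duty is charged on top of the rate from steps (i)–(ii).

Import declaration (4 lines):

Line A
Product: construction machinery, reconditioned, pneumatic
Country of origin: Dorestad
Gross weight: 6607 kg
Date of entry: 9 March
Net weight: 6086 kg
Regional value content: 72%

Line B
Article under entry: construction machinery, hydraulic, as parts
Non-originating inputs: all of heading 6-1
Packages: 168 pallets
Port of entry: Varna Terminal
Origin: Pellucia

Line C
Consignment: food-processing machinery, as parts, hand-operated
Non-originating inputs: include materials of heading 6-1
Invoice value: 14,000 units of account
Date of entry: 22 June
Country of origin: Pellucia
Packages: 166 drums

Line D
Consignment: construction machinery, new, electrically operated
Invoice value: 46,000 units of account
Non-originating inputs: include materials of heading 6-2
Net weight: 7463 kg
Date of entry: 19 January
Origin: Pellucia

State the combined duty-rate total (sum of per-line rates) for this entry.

Line A: construction → 6-2; pneumatic → 6-2-2; reconditioned → 6-2-2-1. Scheduled 20%. Dorestad agreement on 6-1-2-2: 6-2-2-1 not covered. → 20%.
Line B: construction → 6-2; hydraulic → 6-2-1; as parts → 6-2-1-1. Scheduled 21%. quota on 6-2-1-1 exhausted → over-quota 40%; Pellucia agreement on 6-2: CTH met → 21% available; preferential 21%. → 21%.
Line C: food-processing → 6-1; hand-operated → 6-1-1; as parts → 6-1-1-2. Scheduled 3%. Pellucia agreement on 6-2: 6-1-1-2 not covered. → 3%.
Line D: construction → 6-2; electrically operated → 6-2-3; new → 6-2-3-2. Scheduled 35%. Pellucia agreement on 6-2: CTH not met. → 35%.
Sum: 20% + 21% + 3% + 35% = 79%.

79%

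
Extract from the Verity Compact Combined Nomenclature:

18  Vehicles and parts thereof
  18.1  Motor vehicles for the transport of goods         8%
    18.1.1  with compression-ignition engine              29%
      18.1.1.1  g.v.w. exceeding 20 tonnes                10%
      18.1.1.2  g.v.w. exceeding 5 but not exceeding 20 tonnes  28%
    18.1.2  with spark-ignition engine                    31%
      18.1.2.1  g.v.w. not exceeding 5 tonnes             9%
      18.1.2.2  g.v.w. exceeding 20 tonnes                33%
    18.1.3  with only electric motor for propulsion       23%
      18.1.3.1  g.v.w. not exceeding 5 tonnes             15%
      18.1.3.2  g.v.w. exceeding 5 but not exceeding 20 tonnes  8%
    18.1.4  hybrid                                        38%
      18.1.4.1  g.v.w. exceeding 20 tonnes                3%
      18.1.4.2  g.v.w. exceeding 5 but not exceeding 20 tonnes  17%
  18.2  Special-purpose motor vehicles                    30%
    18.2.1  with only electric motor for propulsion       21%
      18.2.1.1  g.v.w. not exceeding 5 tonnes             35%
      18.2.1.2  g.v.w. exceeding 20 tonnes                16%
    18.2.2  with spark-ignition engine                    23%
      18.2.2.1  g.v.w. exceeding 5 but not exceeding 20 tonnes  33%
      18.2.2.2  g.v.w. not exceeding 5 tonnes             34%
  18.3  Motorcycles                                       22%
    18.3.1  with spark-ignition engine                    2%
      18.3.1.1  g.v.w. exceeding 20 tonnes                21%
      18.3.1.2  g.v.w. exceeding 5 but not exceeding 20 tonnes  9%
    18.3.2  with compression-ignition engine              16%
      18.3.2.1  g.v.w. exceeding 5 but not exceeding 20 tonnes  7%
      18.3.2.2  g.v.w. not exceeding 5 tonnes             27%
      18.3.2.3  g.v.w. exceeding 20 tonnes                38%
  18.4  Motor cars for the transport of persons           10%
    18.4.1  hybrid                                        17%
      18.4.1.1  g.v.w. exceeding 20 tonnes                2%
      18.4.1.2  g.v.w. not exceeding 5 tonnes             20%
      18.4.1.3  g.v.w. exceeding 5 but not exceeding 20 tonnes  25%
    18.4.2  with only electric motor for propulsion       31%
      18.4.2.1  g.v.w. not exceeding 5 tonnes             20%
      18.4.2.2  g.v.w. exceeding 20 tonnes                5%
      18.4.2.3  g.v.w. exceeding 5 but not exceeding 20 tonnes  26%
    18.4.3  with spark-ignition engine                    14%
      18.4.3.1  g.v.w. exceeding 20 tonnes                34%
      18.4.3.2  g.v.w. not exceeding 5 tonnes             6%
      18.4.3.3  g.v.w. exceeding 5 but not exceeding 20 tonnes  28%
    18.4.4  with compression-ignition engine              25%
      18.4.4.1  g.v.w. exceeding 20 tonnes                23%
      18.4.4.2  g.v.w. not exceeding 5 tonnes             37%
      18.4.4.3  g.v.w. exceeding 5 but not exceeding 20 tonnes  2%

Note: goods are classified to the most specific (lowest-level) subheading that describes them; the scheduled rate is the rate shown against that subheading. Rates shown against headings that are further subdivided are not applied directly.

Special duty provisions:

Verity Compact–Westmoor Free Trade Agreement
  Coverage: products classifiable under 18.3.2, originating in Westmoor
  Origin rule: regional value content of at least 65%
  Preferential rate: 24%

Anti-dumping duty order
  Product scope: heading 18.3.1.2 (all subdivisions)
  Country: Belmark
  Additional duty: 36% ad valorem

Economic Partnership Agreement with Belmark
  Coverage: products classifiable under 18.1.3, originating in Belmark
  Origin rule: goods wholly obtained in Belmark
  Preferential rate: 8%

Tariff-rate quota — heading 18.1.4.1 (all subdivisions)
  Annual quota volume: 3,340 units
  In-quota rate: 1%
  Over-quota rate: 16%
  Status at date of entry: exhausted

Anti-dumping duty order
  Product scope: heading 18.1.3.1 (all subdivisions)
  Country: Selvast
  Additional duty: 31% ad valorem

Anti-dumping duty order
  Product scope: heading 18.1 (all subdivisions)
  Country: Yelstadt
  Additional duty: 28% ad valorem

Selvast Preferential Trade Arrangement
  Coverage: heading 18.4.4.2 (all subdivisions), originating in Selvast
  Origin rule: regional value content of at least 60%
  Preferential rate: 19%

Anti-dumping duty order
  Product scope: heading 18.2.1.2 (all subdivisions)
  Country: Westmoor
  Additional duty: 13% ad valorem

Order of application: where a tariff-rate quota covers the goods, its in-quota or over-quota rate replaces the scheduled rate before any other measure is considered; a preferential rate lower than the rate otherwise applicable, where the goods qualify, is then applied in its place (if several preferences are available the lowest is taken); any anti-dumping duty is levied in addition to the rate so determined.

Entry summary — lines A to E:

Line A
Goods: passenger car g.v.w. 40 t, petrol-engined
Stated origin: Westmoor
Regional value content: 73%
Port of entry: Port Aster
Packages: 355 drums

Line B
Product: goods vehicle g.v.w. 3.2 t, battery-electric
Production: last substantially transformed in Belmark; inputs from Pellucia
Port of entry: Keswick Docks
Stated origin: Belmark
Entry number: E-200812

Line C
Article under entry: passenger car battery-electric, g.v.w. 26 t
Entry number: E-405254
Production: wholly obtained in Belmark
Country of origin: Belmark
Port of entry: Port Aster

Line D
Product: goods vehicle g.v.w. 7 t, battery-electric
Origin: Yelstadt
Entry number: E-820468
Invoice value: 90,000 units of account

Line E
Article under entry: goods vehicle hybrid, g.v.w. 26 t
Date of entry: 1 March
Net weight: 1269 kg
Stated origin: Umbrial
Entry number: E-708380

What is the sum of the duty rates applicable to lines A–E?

106%

Line A: passenger car → 18.4; petrol-engined → 18.4.3; g.v.w. 40 t → 18.4.3.1. Scheduled 34%. Westmoor agreement on 18.3.2: 18.4.3.1 not covered. → 34%.
Line B: goods vehicle → 18.1; battery-electric → 18.1.3; g.v.w. 3.2 t → 18.1.3.1. Scheduled 15%. Belmark agreement on 18.1.3: not wholly obtained. → 15%.
Line C: passenger car → 18.4; battery-electric → 18.4.2; g.v.w. 26 t → 18.4.2.2. Scheduled 5%. Belmark agreement on 18.1.3: 18.4.2.2 not covered. → 5%.
Line D: goods vehicle → 18.1; battery-electric → 18.1.3; g.v.w. 7 t → 18.1.3.2. Scheduled 8%. anti-dumping (Yelstadt, 18.1): +28%; total 8% + 28% = 36%. → 36%.
Line E: goods vehicle → 18.1; hybrid → 18.1.4; g.v.w. 26 t → 18.1.4.1. Scheduled 3%. quota on 18.1.4.1 exhausted → over-quota 16%. → 16%.
Sum: 34% + 15% + 5% + 36% + 16% = 106%.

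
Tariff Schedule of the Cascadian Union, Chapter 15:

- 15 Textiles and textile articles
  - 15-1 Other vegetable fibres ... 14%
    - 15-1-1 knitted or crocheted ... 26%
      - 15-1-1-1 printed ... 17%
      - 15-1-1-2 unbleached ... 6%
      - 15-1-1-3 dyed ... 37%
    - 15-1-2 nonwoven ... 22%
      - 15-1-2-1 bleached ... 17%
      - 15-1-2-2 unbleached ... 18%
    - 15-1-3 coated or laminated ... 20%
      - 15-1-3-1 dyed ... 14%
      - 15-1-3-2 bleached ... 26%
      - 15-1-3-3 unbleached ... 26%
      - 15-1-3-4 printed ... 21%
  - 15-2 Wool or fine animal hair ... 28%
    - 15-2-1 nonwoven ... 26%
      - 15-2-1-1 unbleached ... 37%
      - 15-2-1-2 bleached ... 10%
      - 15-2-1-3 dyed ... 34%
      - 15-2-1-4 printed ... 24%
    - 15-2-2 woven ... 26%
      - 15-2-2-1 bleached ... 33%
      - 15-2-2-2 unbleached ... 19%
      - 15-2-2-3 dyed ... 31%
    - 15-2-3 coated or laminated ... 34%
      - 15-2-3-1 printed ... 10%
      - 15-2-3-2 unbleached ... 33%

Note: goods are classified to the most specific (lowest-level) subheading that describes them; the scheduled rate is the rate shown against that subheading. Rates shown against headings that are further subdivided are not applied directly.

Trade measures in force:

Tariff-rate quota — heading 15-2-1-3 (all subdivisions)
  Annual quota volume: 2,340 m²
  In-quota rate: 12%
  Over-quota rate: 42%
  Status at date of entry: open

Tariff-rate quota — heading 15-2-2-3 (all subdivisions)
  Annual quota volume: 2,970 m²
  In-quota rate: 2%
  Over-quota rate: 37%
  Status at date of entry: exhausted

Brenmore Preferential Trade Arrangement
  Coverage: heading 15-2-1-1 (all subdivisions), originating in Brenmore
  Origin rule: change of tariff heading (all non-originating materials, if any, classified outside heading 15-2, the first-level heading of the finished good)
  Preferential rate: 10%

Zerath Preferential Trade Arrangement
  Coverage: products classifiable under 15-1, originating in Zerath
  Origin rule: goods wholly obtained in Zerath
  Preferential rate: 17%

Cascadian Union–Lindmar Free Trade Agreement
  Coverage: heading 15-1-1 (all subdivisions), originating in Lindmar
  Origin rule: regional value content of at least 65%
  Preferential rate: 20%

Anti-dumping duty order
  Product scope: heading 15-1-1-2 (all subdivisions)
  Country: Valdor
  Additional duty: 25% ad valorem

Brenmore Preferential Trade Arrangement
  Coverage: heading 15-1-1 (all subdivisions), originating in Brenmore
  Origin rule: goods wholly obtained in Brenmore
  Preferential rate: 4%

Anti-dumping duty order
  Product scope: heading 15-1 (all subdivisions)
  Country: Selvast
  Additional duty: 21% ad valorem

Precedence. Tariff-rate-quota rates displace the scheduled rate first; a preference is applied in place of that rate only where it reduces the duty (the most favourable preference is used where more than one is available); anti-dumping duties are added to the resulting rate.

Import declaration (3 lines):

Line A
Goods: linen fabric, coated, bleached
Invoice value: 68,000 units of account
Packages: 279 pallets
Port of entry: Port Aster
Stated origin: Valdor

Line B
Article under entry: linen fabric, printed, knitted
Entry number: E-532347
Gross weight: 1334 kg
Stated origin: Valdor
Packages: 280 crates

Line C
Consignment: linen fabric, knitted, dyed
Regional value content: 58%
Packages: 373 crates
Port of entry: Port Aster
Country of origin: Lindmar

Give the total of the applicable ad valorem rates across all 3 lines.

Line A: linen → 15-1; coated → 15-1-3; bleached → 15-1-3-2. Scheduled 26%. No special measure applies. → 26%.
Line B: linen → 15-1; knitted → 15-1-1; printed → 15-1-1-1. Scheduled 17%. No special measure applies. → 17%.
Line C: linen → 15-1; knitted → 15-1-1; dyed → 15-1-1-3. Scheduled 37%. Lindmar agreement on 15-1-1: RVC < 65%. → 37%.
Sum: 26% + 17% + 37% = 80%.

80%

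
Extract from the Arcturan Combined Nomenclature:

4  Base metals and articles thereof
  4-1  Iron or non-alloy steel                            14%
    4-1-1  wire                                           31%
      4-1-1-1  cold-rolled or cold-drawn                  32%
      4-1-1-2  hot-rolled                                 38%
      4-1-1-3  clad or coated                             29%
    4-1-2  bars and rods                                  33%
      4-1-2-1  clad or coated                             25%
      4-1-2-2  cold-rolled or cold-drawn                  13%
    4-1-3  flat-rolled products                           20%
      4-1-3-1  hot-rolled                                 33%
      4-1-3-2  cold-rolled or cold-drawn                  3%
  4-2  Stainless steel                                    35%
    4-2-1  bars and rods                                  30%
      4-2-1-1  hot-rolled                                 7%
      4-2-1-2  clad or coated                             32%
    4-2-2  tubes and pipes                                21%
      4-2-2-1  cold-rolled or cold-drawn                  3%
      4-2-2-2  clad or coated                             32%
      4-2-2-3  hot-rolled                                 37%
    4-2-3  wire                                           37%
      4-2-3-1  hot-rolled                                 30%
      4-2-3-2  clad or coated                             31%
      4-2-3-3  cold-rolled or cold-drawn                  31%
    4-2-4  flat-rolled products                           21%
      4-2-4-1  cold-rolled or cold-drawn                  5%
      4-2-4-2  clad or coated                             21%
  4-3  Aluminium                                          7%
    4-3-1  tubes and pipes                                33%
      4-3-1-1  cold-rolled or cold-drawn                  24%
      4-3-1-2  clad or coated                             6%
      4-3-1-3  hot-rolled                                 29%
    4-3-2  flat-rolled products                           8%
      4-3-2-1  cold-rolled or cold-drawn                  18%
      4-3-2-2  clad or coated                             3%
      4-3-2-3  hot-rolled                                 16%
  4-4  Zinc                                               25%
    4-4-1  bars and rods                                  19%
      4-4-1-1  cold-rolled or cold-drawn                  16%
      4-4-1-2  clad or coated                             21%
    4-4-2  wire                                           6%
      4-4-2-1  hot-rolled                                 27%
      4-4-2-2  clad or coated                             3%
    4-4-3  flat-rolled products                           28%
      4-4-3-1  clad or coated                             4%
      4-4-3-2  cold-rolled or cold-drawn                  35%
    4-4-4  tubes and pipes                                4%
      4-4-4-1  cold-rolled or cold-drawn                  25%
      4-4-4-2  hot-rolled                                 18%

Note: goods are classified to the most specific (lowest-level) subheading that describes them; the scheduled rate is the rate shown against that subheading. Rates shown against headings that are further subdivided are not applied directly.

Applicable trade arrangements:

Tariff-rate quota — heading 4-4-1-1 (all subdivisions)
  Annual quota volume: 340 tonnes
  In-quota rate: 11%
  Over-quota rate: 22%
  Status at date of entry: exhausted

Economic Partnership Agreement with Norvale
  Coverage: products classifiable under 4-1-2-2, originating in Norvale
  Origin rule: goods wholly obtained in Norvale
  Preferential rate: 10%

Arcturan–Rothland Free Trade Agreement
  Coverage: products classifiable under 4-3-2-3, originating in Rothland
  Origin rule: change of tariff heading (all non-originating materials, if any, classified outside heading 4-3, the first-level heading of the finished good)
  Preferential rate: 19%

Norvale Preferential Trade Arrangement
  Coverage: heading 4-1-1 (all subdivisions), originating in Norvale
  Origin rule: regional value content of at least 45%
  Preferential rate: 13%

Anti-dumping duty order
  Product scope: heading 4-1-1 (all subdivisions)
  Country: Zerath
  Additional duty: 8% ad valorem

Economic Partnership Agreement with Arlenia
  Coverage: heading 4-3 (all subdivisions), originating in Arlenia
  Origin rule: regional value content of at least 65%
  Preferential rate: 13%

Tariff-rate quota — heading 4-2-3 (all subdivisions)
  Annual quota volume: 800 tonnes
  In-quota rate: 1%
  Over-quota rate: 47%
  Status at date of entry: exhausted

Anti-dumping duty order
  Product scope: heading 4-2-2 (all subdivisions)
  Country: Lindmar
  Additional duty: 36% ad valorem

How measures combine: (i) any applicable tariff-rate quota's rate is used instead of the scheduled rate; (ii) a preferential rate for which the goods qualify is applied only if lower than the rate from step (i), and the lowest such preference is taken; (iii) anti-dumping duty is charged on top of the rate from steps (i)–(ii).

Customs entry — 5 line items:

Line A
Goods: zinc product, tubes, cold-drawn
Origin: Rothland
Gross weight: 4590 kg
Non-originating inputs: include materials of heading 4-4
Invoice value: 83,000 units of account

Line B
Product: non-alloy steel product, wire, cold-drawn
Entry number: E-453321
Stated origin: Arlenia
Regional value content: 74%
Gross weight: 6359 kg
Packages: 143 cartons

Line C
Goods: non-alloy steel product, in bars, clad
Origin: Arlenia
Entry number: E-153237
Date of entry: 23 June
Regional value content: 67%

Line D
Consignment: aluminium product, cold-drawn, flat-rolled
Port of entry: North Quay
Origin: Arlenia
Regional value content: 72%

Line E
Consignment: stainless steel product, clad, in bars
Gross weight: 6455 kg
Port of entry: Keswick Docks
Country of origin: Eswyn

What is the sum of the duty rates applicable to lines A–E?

Line A: zinc → 4-4; tubes → 4-4-4; cold-drawn → 4-4-4-1. Scheduled 25%. Rothland agreement on 4-3-2-3: 4-4-4-1 not covered. → 25%.
Line B: non-alloy steel → 4-1; wire → 4-1-1; cold-drawn → 4-1-1-1. Scheduled 32%. Arlenia agreement on 4-3: 4-1-1-1 not covered. → 32%.
Line C: non-alloy steel → 4-1; in bars → 4-1-2; clad → 4-1-2-1. Scheduled 25%. Arlenia agreement on 4-3: 4-1-2-1 not covered. → 25%.
Line D: aluminium → 4-3; flat-rolled → 4-3-2; cold-drawn → 4-3-2-1. Scheduled 18%. Arlenia agreement on 4-3: RVC ≥ 65% → 13% available; preferential 13%. → 13%.
Line E: stainless steel → 4-2; in bars → 4-2-1; clad → 4-2-1-2. Scheduled 32%. No special measure applies. → 32%.
Sum: 25% + 32% + 25% + 13% + 32% = 127%.

127%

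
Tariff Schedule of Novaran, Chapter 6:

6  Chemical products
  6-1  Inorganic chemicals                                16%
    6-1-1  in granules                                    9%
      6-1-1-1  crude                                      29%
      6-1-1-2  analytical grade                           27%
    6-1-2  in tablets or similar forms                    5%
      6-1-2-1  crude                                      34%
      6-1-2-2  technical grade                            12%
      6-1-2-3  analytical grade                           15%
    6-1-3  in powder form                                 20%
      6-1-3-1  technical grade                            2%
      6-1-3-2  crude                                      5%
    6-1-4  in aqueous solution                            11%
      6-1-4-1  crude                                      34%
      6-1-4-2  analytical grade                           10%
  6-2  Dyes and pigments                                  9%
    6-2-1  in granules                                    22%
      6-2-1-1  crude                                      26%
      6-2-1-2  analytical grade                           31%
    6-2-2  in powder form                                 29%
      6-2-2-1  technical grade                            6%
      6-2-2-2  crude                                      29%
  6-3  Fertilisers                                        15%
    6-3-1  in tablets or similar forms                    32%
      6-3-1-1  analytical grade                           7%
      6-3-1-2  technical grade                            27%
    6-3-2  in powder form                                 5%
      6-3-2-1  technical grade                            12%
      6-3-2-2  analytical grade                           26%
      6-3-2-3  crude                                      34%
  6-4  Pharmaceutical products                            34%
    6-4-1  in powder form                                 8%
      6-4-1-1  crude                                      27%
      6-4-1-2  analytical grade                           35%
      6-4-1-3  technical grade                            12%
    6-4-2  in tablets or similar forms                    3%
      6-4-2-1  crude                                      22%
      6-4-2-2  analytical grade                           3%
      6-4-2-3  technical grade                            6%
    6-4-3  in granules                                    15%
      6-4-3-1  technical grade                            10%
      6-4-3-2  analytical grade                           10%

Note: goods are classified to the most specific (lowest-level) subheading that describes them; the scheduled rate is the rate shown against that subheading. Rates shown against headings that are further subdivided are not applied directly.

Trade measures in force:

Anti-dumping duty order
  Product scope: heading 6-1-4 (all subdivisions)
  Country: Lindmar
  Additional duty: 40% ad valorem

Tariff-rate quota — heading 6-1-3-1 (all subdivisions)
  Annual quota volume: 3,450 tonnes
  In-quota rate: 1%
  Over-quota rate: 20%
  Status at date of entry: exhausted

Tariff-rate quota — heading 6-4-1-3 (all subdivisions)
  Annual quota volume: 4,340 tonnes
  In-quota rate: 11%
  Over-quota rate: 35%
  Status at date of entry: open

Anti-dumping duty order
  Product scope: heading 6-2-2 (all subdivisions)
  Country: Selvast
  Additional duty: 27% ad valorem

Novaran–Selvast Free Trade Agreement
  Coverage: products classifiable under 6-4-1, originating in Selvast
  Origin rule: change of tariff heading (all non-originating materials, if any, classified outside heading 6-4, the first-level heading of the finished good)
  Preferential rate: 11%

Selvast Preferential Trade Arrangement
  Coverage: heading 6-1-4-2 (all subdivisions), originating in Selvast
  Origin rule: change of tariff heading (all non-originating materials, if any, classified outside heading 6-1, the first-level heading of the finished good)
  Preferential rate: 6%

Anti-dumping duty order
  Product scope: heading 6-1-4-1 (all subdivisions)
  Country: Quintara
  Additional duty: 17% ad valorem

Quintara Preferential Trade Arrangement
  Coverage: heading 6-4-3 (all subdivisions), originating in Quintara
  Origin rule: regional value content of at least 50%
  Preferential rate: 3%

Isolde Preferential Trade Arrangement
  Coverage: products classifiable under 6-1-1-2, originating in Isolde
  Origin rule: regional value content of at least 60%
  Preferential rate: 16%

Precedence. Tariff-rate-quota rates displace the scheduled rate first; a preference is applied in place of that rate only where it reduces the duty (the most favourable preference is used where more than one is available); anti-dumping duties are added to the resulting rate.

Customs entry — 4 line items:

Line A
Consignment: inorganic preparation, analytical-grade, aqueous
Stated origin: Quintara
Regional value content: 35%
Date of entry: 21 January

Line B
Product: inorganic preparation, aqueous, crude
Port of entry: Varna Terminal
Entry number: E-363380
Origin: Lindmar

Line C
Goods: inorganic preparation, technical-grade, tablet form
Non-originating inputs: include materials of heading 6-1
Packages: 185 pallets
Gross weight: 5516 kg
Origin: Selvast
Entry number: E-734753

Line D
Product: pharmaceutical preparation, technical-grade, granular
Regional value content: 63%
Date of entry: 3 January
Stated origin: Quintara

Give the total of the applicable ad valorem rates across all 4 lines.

Line A: inorganic → 6-1; aqueous → 6-1-4; analytical-grade → 6-1-4-2. Scheduled 10%. Quintara agreement on 6-4-3: 6-1-4-2 not covered. → 10%.
Line B: inorganic → 6-1; aqueous → 6-1-4; crude → 6-1-4-1. Scheduled 34%. anti-dumping (Lindmar, 6-1-4): +40%; total 34% + 40% = 74%. → 74%.
Line C: inorganic → 6-1; tablet form → 6-1-2; technical-grade → 6-1-2-2. Scheduled 12%. Selvast agreement on 6-4-1: 6-1-2-2 not covered; Selvast agreement on 6-1-4-2: 6-1-2-2 not covered. → 12%.
Line D: pharmaceutical → 6-4; granular → 6-4-3; technical-grade → 6-4-3-1. Scheduled 10%. Quintara agreement on 6-4-3: RVC ≥ 50% → 3% available; preferential 3%. → 3%.
Sum: 10% + 74% + 12% + 3% = 99%.

99%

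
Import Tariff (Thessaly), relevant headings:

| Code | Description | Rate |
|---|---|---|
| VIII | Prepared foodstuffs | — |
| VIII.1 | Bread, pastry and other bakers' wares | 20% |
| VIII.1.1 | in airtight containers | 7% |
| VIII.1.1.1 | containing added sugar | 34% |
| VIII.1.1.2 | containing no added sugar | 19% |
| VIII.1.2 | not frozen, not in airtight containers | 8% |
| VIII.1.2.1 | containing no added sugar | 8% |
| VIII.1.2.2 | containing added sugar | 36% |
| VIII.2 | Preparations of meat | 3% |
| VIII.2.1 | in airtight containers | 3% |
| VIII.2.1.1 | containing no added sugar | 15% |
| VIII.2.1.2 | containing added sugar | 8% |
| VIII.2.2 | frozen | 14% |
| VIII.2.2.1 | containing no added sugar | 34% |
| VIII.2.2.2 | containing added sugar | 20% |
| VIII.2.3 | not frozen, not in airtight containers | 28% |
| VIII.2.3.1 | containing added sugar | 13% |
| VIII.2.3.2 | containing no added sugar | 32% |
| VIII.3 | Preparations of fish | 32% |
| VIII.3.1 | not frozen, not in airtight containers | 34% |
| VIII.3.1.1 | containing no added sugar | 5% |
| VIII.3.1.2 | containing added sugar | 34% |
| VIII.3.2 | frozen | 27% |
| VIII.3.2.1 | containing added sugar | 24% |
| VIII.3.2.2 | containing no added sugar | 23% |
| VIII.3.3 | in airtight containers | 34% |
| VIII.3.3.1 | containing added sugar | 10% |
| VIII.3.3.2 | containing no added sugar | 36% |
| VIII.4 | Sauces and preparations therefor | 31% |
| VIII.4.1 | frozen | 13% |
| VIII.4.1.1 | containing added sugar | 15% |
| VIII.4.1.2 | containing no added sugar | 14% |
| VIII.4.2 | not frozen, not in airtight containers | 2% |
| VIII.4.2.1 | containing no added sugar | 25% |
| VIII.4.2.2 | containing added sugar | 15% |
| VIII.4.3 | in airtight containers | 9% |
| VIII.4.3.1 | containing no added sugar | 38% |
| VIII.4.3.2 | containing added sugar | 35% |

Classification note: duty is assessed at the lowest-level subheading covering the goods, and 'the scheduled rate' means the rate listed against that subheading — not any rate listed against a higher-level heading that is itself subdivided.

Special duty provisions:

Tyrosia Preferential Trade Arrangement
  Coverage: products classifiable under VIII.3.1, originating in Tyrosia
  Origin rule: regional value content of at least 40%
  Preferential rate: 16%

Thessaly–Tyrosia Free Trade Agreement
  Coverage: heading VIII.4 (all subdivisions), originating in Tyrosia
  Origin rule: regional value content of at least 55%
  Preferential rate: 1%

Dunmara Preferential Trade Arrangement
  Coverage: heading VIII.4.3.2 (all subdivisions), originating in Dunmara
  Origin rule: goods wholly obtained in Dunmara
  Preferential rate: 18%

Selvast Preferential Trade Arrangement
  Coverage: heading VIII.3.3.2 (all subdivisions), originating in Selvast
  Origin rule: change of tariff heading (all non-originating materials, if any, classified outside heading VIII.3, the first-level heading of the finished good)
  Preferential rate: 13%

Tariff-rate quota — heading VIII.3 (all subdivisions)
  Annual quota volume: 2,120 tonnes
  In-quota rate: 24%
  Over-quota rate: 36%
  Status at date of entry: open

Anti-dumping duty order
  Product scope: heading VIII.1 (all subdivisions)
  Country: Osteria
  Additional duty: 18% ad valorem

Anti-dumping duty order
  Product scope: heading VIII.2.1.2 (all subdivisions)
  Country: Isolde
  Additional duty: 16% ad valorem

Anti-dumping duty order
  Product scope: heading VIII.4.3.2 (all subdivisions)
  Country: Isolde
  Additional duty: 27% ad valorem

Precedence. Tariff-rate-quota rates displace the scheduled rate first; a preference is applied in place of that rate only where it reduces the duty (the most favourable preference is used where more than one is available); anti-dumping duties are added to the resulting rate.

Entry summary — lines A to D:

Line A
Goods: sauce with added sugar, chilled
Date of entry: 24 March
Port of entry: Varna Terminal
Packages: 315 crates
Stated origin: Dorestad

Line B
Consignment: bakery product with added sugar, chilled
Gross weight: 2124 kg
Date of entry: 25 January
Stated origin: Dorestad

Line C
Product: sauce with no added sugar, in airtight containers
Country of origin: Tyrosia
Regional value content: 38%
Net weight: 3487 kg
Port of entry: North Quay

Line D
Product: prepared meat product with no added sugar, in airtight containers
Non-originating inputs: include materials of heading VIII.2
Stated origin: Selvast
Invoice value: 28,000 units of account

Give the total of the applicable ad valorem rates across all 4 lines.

104%

Line A: sauce → VIII.4; chilled → VIII.4.2; with added sugar → VIII.4.2.2. Scheduled 15%. No special measure applies. → 15%.
Line B: bakery product → VIII.1; chilled → VIII.1.2; with added sugar → VIII.1.2.2. Scheduled 36%. No special measure applies. → 36%.
Line C: sauce → VIII.4; in airtight containers → VIII.4.3; with no added sugar → VIII.4.3.1. Scheduled 38%. Tyrosia agreement on VIII.3.1: VIII.4.3.1 not covered; Tyrosia agreement on VIII.4: RVC < 55%. → 38%.
Line D: prepared meat product → VIII.2; in airtight containers → VIII.2.1; with no added sugar → VIII.2.1.1. Scheduled 15%. Selvast agreement on VIII.3.3.2: VIII.2.1.1 not covered. → 15%.
Sum: 15% + 36% + 38% + 15% = 104%.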